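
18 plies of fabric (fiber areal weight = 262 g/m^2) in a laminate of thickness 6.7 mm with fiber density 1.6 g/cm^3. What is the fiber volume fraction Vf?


Vf = n * FAW / (rho_f * h * 1000) = 18 * 262 / (1.6 * 6.7 * 1000) = 0.4399

0.4399


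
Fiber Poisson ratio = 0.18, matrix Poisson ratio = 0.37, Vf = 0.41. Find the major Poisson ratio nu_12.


nu_12 = nu_f*Vf + nu_m*(1-Vf) = 0.18*0.41 + 0.37*0.59 = 0.2921

0.2921


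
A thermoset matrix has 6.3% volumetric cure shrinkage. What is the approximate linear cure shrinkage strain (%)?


Linear shrinkage ≈ vol_shrink/3 = 6.3/3 = 2.1%

2.1%


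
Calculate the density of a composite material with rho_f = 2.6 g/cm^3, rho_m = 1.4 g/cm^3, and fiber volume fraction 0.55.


rho_c = rho_f*Vf + rho_m*(1-Vf) = 2.6*0.55 + 1.4*0.45 = 2.06 g/cm^3

2.06 g/cm^3


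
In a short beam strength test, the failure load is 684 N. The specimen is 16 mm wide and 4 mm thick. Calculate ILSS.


ILSS = 3F/(4bh) = 3*684/(4*16*4) = 8.02 MPa

8.02 MPa


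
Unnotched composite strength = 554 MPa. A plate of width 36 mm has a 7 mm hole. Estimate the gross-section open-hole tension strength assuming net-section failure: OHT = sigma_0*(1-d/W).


OHT = sigma_0*(1-d/W) = 554*(1-7/36) = 446.3 MPa

446.3 MPa


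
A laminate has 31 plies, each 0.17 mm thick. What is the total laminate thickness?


h = n * t_ply = 31 * 0.17 = 5.27 mm

5.27 mm


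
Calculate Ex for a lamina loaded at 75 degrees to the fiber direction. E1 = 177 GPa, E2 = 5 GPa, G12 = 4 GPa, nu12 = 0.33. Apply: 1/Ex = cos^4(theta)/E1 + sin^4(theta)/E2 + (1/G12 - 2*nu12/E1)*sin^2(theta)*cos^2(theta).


cos^4(75) = 0.004487, sin^4(75) = 0.870513, sin^2(75)*cos^2(75) = 0.0625
1/G12 - 2*nu12/E1 = 1/4 - 2*0.33/177 = 0.246271 GPa^-1
1/Ex = 0.004487/177 + 0.870513/5 + 0.246271*0.0625 = 0.1895198 GPa^-1
Ex = 5.28 GPa

5.28 GPa


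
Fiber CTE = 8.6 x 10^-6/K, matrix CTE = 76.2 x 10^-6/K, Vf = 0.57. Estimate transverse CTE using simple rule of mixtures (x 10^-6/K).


alpha_2 = alpha_f*Vf + alpha_m*(1-Vf) = 8.6*0.57 + 76.2*0.43 = 37.7 x 10^-6/K

37.7 x 10^-6/K


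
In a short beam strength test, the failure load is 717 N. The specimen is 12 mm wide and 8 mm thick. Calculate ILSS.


ILSS = 3F/(4bh) = 3*717/(4*12*8) = 5.6 MPa

5.6 MPa


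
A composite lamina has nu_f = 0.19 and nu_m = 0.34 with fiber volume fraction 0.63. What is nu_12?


nu_12 = nu_f*Vf + nu_m*(1-Vf) = 0.19*0.63 + 0.34*0.37 = 0.2455

0.2455


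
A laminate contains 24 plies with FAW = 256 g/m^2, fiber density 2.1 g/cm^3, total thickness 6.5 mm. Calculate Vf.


Vf = n * FAW / (rho_f * h * 1000) = 24 * 256 / (2.1 * 6.5 * 1000) = 0.4501

0.4501


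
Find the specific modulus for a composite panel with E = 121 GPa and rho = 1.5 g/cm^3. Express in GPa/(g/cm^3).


Specific stiffness = E/rho = 121/1.5 = 80.7 GPa/(g/cm^3)

80.7 GPa/(g/cm^3)


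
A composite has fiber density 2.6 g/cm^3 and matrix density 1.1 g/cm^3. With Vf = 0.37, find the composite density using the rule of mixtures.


rho_c = rho_f*Vf + rho_m*(1-Vf) = 2.6*0.37 + 1.1*0.63 = 1.655 g/cm^3

1.655 g/cm^3


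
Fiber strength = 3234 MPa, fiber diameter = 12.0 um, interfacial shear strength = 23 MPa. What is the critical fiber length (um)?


Lc = sigma_f * d / (2 * tau_i) = 3234 * 12.0 / (2 * 23) = 843.7 um

843.7 um


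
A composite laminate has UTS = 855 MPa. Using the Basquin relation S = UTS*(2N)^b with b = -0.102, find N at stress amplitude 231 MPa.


N = 0.5 * (S/UTS)^(1/b) = 0.5 * (231/855)^(1/-0.102) = 186667.7813 cycles

186667.7813 cycles


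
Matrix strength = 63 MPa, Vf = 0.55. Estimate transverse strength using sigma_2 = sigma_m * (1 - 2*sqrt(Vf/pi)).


factor = 1 - 2*sqrt(0.55/pi) = 0.1632
sigma_2 = 63 * 0.1632 = 10.28 MPa

10.28 MPa


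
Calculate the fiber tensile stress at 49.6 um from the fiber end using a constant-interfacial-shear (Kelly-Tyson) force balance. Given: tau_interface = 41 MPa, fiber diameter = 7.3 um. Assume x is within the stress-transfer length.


Force balance: sigma_f * (pi*d^2/4) = tau * (pi*d) * x  ->  sigma_f = 4 * tau * x / d
sigma_f = 4 * 41 * 49.6 / 7.3 = 1114.3 MPa

1114.3 MPa


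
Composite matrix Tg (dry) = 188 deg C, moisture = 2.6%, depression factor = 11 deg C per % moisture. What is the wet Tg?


Tg_wet = Tg_dry - k*moisture = 188 - 11*2.6 = 159.4 deg C

159.4 deg C


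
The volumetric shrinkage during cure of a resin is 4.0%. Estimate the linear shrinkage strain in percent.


Linear shrinkage ≈ vol_shrink/3 = 4.0/3 = 1.333%

1.333%


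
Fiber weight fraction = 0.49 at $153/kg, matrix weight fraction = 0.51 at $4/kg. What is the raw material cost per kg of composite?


Cost = cost_f*Wf + cost_m*Wm = 153*0.49 + 4*0.51 = $77.01/kg

$77.01/kg


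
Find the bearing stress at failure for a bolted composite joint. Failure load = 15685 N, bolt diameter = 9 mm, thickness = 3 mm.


sigma_br = F/(d*h) = 15685/(9*3) = 580.9 MPa

580.9 MPa


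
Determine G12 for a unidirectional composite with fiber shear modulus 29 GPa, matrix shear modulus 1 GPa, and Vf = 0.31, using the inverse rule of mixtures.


1/G12 = Vf/Gf + (1-Vf)/Gm = 0.31/29 + 0.69/1
G12 = 1.43 GPa

1.43 GPa


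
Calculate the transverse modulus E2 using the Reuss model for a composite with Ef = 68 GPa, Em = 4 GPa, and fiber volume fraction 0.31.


1/E2 = Vf/Ef + (1-Vf)/Em = 0.31/68 + 0.69/4
E2 = 5.65 GPa

5.65 GPa


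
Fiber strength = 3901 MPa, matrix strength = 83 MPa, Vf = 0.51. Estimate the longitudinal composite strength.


sigma_1 = sigma_f*Vf + sigma_m*(1-Vf) = 3901*0.51 + 83*0.49 = 2030.2 MPa

2030.2 MPa


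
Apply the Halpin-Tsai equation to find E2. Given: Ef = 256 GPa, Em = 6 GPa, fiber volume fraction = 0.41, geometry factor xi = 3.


eta = (Ef/Em - 1)/(Ef/Em + xi) = (42.6667 - 1)/(42.6667 + 3) = 0.9124
E2 = Em*(1+xi*eta*Vf)/(1-eta*Vf) = 20.34 GPa

20.34 GPa


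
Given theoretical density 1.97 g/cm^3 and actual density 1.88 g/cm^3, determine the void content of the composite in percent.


Void% = (rho_theo - rho_actual)/rho_theo * 100 = (1.97 - 1.88)/1.97 * 100 = 4.57%

4.57%


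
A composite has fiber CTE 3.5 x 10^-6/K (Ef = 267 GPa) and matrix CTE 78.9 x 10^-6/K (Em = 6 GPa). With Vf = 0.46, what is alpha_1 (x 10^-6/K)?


E1 = Ef*Vf + Em*(1-Vf) = 126.06
alpha_1 = (alpha_f*Ef*Vf + alpha_m*Em*(1-Vf))/E1 = 5.44 x 10^-6/K

5.44 x 10^-6/K


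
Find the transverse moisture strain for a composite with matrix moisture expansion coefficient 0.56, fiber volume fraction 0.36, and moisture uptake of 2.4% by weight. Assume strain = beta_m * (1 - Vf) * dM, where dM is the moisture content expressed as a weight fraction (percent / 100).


dM = 2.4/100 = 0.024
strain = beta_m * (1-Vf) * dM = 0.56 * 0.64 * 0.024 = 0.0086016

0.0086016


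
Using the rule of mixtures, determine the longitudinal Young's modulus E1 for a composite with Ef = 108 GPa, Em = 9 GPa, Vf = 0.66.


E1 = Ef*Vf + Em*(1-Vf) = 108*0.66 + 9*0.34 = 74.34 GPa

74.34 GPa


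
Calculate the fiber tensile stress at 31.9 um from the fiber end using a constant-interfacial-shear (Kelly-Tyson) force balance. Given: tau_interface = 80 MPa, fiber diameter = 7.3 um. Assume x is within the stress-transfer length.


Force balance: sigma_f * (pi*d^2/4) = tau * (pi*d) * x  ->  sigma_f = 4 * tau * x / d
sigma_f = 4 * 80 * 31.9 / 7.3 = 1398.4 MPa

1398.4 MPa


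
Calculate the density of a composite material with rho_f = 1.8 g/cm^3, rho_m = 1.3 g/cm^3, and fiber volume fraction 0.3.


rho_c = rho_f*Vf + rho_m*(1-Vf) = 1.8*0.3 + 1.3*0.7 = 1.45 g/cm^3

1.45 g/cm^3


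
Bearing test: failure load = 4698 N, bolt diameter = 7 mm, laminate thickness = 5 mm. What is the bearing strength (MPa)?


sigma_br = F/(d*h) = 4698/(7*5) = 134.2 MPa

134.2 MPa


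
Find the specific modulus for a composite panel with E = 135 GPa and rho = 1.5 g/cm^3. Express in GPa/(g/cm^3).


Specific stiffness = E/rho = 135/1.5 = 90.0 GPa/(g/cm^3)

90.0 GPa/(g/cm^3)


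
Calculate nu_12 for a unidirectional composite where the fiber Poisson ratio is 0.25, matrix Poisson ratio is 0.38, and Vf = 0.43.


nu_12 = nu_f*Vf + nu_m*(1-Vf) = 0.25*0.43 + 0.38*0.57 = 0.3241

0.3241


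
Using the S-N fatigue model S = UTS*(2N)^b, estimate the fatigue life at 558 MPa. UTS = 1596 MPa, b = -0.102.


N = 0.5 * (S/UTS)^(1/b) = 0.5 * (558/1596)^(1/-0.102) = 14909.6328 cycles

14909.6328 cycles


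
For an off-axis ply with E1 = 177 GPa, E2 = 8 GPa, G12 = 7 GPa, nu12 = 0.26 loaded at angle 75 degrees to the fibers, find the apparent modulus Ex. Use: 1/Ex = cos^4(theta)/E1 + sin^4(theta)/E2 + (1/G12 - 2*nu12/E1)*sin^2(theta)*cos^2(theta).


cos^4(75) = 0.004487, sin^4(75) = 0.870513, sin^2(75)*cos^2(75) = 0.0625
1/G12 - 2*nu12/E1 = 1/7 - 2*0.26/177 = 0.139919 GPa^-1
1/Ex = 0.004487/177 + 0.870513/8 + 0.139919*0.0625 = 0.1175844 GPa^-1
Ex = 8.5 GPa

8.5 GPa


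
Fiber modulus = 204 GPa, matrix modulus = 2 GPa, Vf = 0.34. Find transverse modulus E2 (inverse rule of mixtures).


1/E2 = Vf/Ef + (1-Vf)/Em = 0.34/204 + 0.66/2
E2 = 3.02 GPa

3.02 GPa


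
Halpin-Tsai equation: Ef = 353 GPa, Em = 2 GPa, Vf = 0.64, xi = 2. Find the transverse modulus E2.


eta = (Ef/Em - 1)/(Ef/Em + xi) = (176.5 - 1)/(176.5 + 2) = 0.9832
E2 = Em*(1+xi*eta*Vf)/(1-eta*Vf) = 12.18 GPa

12.18 GPa


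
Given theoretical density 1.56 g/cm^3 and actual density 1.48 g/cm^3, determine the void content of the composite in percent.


Void% = (rho_theo - rho_actual)/rho_theo * 100 = (1.56 - 1.48)/1.56 * 100 = 5.13%

5.13%


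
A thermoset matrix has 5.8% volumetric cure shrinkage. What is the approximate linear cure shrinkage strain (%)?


Linear shrinkage ≈ vol_shrink/3 = 5.8/3 = 1.933%

1.933%


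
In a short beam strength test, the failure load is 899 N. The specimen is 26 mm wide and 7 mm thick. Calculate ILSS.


ILSS = 3F/(4bh) = 3*899/(4*26*7) = 3.7 MPa

3.7 MPa


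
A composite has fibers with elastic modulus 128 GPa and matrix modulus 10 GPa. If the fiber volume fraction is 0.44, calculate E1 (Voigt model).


E1 = Ef*Vf + Em*(1-Vf) = 128*0.44 + 10*0.56 = 61.92 GPa

61.92 GPa


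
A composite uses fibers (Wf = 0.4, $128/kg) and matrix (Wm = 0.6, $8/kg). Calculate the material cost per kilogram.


Cost = cost_f*Wf + cost_m*Wm = 128*0.4 + 8*0.6 = $56.0/kg

$56.0/kg


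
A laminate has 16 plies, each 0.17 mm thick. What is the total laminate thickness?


h = n * t_ply = 16 * 0.17 = 2.72 mm

2.72 mm


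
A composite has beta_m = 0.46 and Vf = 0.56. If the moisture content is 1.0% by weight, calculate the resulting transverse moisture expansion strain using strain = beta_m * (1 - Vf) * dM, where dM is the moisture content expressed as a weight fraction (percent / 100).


dM = 1.0/100 = 0.01
strain = beta_m * (1-Vf) * dM = 0.46 * 0.44 * 0.01 = 0.002024

0.002024


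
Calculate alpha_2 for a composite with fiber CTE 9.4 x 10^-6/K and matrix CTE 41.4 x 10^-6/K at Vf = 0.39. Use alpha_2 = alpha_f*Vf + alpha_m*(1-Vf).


alpha_2 = alpha_f*Vf + alpha_m*(1-Vf) = 9.4*0.39 + 41.4*0.61 = 28.9 x 10^-6/K

28.9 x 10^-6/K


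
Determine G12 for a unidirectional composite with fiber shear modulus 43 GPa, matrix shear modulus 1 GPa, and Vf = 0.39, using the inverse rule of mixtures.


1/G12 = Vf/Gf + (1-Vf)/Gm = 0.39/43 + 0.61/1
G12 = 1.62 GPa

1.62 GPa


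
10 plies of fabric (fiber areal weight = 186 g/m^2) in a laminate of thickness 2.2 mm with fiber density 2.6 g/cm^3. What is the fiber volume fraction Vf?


Vf = n * FAW / (rho_f * h * 1000) = 10 * 186 / (2.6 * 2.2 * 1000) = 0.3252

0.3252


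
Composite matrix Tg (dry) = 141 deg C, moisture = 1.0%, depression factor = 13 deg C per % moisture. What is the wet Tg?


Tg_wet = Tg_dry - k*moisture = 141 - 13*1.0 = 128.0 deg C

128.0 deg C


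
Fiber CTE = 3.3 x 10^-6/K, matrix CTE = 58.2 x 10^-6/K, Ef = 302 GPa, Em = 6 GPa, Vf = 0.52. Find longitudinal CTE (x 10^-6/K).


E1 = Ef*Vf + Em*(1-Vf) = 159.92
alpha_1 = (alpha_f*Ef*Vf + alpha_m*Em*(1-Vf))/E1 = 4.29 x 10^-6/K

4.29 x 10^-6/K


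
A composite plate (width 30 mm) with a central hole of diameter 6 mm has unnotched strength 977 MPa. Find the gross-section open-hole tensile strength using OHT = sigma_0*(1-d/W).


OHT = sigma_0*(1-d/W) = 977*(1-6/30) = 781.6 MPa

781.6 MPa


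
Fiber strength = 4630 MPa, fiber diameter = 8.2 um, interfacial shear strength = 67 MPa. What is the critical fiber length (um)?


Lc = sigma_f * d / (2 * tau_i) = 4630 * 8.2 / (2 * 67) = 283.3 um

283.3 um


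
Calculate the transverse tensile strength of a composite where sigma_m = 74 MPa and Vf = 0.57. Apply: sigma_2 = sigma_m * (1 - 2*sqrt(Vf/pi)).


factor = 1 - 2*sqrt(0.57/pi) = 0.1481
sigma_2 = 74 * 0.1481 = 10.96 MPa

10.96 MPa


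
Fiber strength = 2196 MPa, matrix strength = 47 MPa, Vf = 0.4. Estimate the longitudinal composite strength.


sigma_1 = sigma_f*Vf + sigma_m*(1-Vf) = 2196*0.4 + 47*0.6 = 906.6 MPa

906.6 MPa


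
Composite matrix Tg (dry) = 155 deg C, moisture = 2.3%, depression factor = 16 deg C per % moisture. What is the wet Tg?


Tg_wet = Tg_dry - k*moisture = 155 - 16*2.3 = 118.2 deg C

118.2 deg C


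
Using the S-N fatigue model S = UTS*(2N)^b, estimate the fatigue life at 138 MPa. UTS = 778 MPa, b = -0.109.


N = 0.5 * (S/UTS)^(1/b) = 0.5 * (138/778)^(1/-0.109) = 3.8887e+06 cycles

3.8887e+06 cycles


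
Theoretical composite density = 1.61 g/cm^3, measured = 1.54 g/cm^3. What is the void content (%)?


Void% = (rho_theo - rho_actual)/rho_theo * 100 = (1.61 - 1.54)/1.61 * 100 = 4.35%

4.35%


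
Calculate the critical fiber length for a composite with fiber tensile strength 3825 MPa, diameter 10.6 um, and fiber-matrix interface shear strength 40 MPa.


Lc = sigma_f * d / (2 * tau_i) = 3825 * 10.6 / (2 * 40) = 506.8 um

506.8 um


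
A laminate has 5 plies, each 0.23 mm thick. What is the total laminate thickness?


h = n * t_ply = 5 * 0.23 = 1.15 mm

1.15 mm


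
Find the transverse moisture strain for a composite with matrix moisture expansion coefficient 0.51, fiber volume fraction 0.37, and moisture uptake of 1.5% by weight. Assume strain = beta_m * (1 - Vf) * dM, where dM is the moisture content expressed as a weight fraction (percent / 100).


dM = 1.5/100 = 0.015
strain = beta_m * (1-Vf) * dM = 0.51 * 0.63 * 0.015 = 0.0048195

0.0048195


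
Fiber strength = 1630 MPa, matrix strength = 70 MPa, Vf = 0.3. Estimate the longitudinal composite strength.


sigma_1 = sigma_f*Vf + sigma_m*(1-Vf) = 1630*0.3 + 70*0.7 = 538.0 MPa

538.0 MPa


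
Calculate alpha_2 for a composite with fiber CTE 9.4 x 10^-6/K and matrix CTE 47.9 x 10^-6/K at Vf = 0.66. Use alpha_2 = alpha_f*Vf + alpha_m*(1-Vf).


alpha_2 = alpha_f*Vf + alpha_m*(1-Vf) = 9.4*0.66 + 47.9*0.34 = 22.5 x 10^-6/K

22.5 x 10^-6/K


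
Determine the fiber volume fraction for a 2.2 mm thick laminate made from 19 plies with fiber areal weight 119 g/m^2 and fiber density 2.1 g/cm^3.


Vf = n * FAW / (rho_f * h * 1000) = 19 * 119 / (2.1 * 2.2 * 1000) = 0.4894

0.4894


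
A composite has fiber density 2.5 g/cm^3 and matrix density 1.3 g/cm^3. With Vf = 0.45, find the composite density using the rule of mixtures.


rho_c = rho_f*Vf + rho_m*(1-Vf) = 2.5*0.45 + 1.3*0.55 = 1.84 g/cm^3

1.84 g/cm^3


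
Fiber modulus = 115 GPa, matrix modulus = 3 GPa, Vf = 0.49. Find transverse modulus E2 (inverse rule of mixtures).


1/E2 = Vf/Ef + (1-Vf)/Em = 0.49/115 + 0.51/3
E2 = 5.74 GPa

5.74 GPa


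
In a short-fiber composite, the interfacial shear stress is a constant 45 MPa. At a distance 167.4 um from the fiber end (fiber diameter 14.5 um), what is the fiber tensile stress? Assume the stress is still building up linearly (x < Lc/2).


Force balance: sigma_f * (pi*d^2/4) = tau * (pi*d) * x  ->  sigma_f = 4 * tau * x / d
sigma_f = 4 * 45 * 167.4 / 14.5 = 2078.1 MPa

2078.1 MPa


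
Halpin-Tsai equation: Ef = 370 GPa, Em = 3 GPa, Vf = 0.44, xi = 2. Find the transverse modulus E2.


eta = (Ef/Em - 1)/(Ef/Em + xi) = (123.3333 - 1)/(123.3333 + 2) = 0.9761
E2 = Em*(1+xi*eta*Vf)/(1-eta*Vf) = 9.77 GPa

9.77 GPa


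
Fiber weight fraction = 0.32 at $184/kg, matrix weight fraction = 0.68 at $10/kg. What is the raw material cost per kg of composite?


Cost = cost_f*Wf + cost_m*Wm = 184*0.32 + 10*0.68 = $65.68/kg

$65.68/kg


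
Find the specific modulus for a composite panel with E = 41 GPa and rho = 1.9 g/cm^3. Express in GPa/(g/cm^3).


Specific stiffness = E/rho = 41/1.9 = 21.6 GPa/(g/cm^3)

21.6 GPa/(g/cm^3)


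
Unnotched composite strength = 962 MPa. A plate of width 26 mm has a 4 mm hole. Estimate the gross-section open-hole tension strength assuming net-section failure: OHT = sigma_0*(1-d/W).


OHT = sigma_0*(1-d/W) = 962*(1-4/26) = 814.0 MPa

814.0 MPa


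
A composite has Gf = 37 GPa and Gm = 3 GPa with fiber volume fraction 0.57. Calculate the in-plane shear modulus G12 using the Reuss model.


1/G12 = Vf/Gf + (1-Vf)/Gm = 0.57/37 + 0.43/3
G12 = 6.3 GPa

6.3 GPa


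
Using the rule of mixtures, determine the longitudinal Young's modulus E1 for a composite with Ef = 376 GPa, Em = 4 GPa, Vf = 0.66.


E1 = Ef*Vf + Em*(1-Vf) = 376*0.66 + 4*0.34 = 249.52 GPa

249.52 GPa


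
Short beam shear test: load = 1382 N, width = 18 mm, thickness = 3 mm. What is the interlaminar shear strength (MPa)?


ILSS = 3F/(4bh) = 3*1382/(4*18*3) = 19.19 MPa

19.19 MPa


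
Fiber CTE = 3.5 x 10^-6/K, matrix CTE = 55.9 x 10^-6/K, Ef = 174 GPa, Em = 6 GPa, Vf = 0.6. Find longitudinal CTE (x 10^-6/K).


E1 = Ef*Vf + Em*(1-Vf) = 106.8
alpha_1 = (alpha_f*Ef*Vf + alpha_m*Em*(1-Vf))/E1 = 4.68 x 10^-6/K

4.68 x 10^-6/K


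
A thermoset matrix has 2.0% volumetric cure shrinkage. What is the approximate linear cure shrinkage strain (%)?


Linear shrinkage ≈ vol_shrink/3 = 2.0/3 = 0.667%

0.667%


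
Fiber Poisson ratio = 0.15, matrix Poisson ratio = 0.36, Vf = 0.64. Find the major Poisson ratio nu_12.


nu_12 = nu_f*Vf + nu_m*(1-Vf) = 0.15*0.64 + 0.36*0.36 = 0.2256

0.2256


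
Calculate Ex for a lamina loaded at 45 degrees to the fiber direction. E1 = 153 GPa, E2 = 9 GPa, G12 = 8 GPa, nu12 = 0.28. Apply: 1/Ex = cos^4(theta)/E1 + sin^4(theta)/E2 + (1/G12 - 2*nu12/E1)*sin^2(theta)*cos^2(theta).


cos^4(45) = 0.25, sin^4(45) = 0.25, sin^2(45)*cos^2(45) = 0.25
1/G12 - 2*nu12/E1 = 1/8 - 2*0.28/153 = 0.12134 GPa^-1
1/Ex = 0.25/153 + 0.25/9 + 0.12134*0.25 = 0.0597467 GPa^-1
Ex = 16.74 GPa

16.74 GPa


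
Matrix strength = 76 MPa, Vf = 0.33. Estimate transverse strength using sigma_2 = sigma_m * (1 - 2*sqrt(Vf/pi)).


factor = 1 - 2*sqrt(0.33/pi) = 0.3518
sigma_2 = 76 * 0.3518 = 26.74 MPa

26.74 MPa


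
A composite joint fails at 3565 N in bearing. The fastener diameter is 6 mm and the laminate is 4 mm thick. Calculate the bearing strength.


sigma_br = F/(d*h) = 3565/(6*4) = 148.5 MPa

148.5 MPa


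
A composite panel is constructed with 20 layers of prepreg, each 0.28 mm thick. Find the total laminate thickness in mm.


h = n * t_ply = 20 * 0.28 = 5.6 mm

5.6 mm


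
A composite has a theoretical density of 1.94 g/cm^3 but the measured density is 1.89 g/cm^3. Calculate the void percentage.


Void% = (rho_theo - rho_actual)/rho_theo * 100 = (1.94 - 1.89)/1.94 * 100 = 2.58%

2.58%


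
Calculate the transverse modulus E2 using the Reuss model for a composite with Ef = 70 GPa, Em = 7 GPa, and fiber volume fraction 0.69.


1/E2 = Vf/Ef + (1-Vf)/Em = 0.69/70 + 0.31/7
E2 = 18.47 GPa

18.47 GPa


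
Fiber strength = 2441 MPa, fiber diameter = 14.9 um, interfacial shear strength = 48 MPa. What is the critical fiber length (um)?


Lc = sigma_f * d / (2 * tau_i) = 2441 * 14.9 / (2 * 48) = 378.9 um

378.9 um


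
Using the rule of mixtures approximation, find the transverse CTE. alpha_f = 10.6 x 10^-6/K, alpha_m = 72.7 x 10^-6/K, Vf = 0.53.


alpha_2 = alpha_f*Vf + alpha_m*(1-Vf) = 10.6*0.53 + 72.7*0.47 = 39.8 x 10^-6/K

39.8 x 10^-6/K


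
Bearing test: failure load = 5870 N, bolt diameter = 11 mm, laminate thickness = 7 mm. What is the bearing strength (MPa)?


sigma_br = F/(d*h) = 5870/(11*7) = 76.2 MPa

76.2 MPa


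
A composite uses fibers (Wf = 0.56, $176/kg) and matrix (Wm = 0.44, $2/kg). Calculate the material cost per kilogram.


Cost = cost_f*Wf + cost_m*Wm = 176*0.56 + 2*0.44 = $99.44/kg

$99.44/kg


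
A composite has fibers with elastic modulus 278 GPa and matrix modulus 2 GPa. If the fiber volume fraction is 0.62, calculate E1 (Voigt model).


E1 = Ef*Vf + Em*(1-Vf) = 278*0.62 + 2*0.38 = 173.12 GPa

173.12 GPa


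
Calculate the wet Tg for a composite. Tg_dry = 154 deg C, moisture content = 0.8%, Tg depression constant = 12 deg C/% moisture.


Tg_wet = Tg_dry - k*moisture = 154 - 12*0.8 = 144.4 deg C

144.4 deg C


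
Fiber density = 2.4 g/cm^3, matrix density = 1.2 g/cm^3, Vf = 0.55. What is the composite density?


rho_c = rho_f*Vf + rho_m*(1-Vf) = 2.4*0.55 + 1.2*0.45 = 1.86 g/cm^3

1.86 g/cm^3


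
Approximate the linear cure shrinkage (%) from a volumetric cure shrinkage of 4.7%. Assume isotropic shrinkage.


Linear shrinkage ≈ vol_shrink/3 = 4.7/3 = 1.567%

1.567%


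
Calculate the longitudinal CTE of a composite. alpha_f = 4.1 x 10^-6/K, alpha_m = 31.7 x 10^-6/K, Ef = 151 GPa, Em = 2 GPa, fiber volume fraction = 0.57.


E1 = Ef*Vf + Em*(1-Vf) = 86.93
alpha_1 = (alpha_f*Ef*Vf + alpha_m*Em*(1-Vf))/E1 = 4.37 x 10^-6/K

4.37 x 10^-6/K


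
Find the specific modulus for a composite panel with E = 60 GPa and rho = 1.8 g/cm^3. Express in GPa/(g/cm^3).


Specific stiffness = E/rho = 60/1.8 = 33.3 GPa/(g/cm^3)

33.3 GPa/(g/cm^3)


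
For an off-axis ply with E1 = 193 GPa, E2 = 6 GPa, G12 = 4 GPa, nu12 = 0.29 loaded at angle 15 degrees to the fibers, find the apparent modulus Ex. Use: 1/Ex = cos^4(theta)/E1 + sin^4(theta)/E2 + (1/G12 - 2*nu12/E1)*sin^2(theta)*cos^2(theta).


cos^4(15) = 0.870513, sin^4(15) = 0.004487, sin^2(15)*cos^2(15) = 0.0625
1/G12 - 2*nu12/E1 = 1/4 - 2*0.29/193 = 0.246995 GPa^-1
1/Ex = 0.870513/193 + 0.004487/6 + 0.246995*0.0625 = 0.0206955 GPa^-1
Ex = 48.32 GPa

48.32 GPa


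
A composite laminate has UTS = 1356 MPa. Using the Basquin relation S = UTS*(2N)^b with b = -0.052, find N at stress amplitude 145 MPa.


N = 0.5 * (S/UTS)^(1/b) = 0.5 * (145/1356)^(1/-0.052) = 2.3440e+18 cycles

2.3440e+18 cycles


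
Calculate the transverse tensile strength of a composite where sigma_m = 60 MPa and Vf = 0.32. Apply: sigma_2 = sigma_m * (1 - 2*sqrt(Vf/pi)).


factor = 1 - 2*sqrt(0.32/pi) = 0.3617
sigma_2 = 60 * 0.3617 = 21.7 MPa

21.7 MPa


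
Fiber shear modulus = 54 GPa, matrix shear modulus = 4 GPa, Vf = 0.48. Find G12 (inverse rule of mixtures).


1/G12 = Vf/Gf + (1-Vf)/Gm = 0.48/54 + 0.52/4
G12 = 7.2 GPa

7.2 GPa


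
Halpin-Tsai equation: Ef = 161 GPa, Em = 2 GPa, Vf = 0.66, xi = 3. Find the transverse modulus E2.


eta = (Ef/Em - 1)/(Ef/Em + xi) = (80.5 - 1)/(80.5 + 3) = 0.9521
E2 = Em*(1+xi*eta*Vf)/(1-eta*Vf) = 15.53 GPa

15.53 GPa


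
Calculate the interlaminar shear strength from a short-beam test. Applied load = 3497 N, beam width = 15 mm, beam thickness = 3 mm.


ILSS = 3F/(4bh) = 3*3497/(4*15*3) = 58.28 MPa

58.28 MPa


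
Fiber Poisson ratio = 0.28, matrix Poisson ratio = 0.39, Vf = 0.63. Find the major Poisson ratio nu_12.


nu_12 = nu_f*Vf + nu_m*(1-Vf) = 0.28*0.63 + 0.39*0.37 = 0.3207

0.3207


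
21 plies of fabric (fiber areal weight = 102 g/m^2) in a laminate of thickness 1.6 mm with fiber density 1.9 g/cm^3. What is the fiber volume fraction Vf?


Vf = n * FAW / (rho_f * h * 1000) = 21 * 102 / (1.9 * 1.6 * 1000) = 0.7046

0.7046


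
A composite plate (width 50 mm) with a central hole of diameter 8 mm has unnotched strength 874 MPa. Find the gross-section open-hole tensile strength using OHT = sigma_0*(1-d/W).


OHT = sigma_0*(1-d/W) = 874*(1-8/50) = 734.2 MPa

734.2 MPa


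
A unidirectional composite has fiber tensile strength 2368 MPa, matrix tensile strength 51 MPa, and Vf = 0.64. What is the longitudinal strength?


sigma_1 = sigma_f*Vf + sigma_m*(1-Vf) = 2368*0.64 + 51*0.36 = 1533.9 MPa

1533.9 MPa


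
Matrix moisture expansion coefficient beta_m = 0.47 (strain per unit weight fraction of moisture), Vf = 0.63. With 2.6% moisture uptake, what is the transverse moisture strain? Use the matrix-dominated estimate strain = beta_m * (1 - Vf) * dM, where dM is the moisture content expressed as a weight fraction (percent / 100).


dM = 2.6/100 = 0.026
strain = beta_m * (1-Vf) * dM = 0.47 * 0.37 * 0.026 = 0.0045214

0.0045214


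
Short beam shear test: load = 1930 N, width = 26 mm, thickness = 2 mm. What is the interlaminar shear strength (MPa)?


ILSS = 3F/(4bh) = 3*1930/(4*26*2) = 27.84 MPa

27.84 MPa


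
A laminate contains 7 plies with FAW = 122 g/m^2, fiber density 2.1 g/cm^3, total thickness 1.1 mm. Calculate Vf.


Vf = n * FAW / (rho_f * h * 1000) = 7 * 122 / (2.1 * 1.1 * 1000) = 0.3697

0.3697


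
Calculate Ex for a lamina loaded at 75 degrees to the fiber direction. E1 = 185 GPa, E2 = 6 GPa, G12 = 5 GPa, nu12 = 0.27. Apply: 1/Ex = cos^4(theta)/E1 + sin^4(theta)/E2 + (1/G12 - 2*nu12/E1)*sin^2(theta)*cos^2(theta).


cos^4(75) = 0.004487, sin^4(75) = 0.870513, sin^2(75)*cos^2(75) = 0.0625
1/G12 - 2*nu12/E1 = 1/5 - 2*0.27/185 = 0.197081 GPa^-1
1/Ex = 0.004487/185 + 0.870513/6 + 0.197081*0.0625 = 0.1574273 GPa^-1
Ex = 6.35 GPa

6.35 GPa


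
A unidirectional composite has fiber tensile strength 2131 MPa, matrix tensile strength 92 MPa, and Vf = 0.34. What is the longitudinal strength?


sigma_1 = sigma_f*Vf + sigma_m*(1-Vf) = 2131*0.34 + 92*0.66 = 785.3 MPa

785.3 MPa


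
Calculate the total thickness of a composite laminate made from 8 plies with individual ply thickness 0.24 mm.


h = n * t_ply = 8 * 0.24 = 1.92 mm

1.92 mm


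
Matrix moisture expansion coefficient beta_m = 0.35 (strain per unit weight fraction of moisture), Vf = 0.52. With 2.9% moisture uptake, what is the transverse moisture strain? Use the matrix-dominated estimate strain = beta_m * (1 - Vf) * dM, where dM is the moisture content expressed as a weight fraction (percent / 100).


dM = 2.9/100 = 0.029
strain = beta_m * (1-Vf) * dM = 0.35 * 0.48 * 0.029 = 0.004872

0.004872


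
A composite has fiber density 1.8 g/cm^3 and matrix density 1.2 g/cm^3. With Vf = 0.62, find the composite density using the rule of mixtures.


rho_c = rho_f*Vf + rho_m*(1-Vf) = 1.8*0.62 + 1.2*0.38 = 1.572 g/cm^3

1.572 g/cm^3


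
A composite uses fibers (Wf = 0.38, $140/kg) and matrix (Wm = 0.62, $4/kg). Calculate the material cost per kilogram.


Cost = cost_f*Wf + cost_m*Wm = 140*0.38 + 4*0.62 = $55.68/kg

$55.68/kg


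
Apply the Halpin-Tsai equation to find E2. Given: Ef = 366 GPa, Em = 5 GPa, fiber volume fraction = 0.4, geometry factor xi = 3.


eta = (Ef/Em - 1)/(Ef/Em + xi) = (73.2 - 1)/(73.2 + 3) = 0.9475
E2 = Em*(1+xi*eta*Vf)/(1-eta*Vf) = 17.21 GPa

17.21 GPa


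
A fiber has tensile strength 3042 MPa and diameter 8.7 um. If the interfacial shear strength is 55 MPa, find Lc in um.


Lc = sigma_f * d / (2 * tau_i) = 3042 * 8.7 / (2 * 55) = 240.6 um

240.6 um


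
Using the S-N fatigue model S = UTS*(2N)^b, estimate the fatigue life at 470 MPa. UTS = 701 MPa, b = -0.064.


N = 0.5 * (S/UTS)^(1/b) = 0.5 * (470/701)^(1/-0.064) = 258.0982 cycles

258.0982 cycles


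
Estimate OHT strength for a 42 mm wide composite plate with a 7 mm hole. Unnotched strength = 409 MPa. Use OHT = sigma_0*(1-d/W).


OHT = sigma_0*(1-d/W) = 409*(1-7/42) = 340.8 MPa

340.8 MPa


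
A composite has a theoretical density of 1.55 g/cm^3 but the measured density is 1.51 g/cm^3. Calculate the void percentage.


Void% = (rho_theo - rho_actual)/rho_theo * 100 = (1.55 - 1.51)/1.55 * 100 = 2.58%

2.58%


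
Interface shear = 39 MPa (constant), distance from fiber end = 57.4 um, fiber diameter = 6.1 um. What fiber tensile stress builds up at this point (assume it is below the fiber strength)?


Force balance: sigma_f * (pi*d^2/4) = tau * (pi*d) * x  ->  sigma_f = 4 * tau * x / d
sigma_f = 4 * 39 * 57.4 / 6.1 = 1467.9 MPa

1467.9 MPa


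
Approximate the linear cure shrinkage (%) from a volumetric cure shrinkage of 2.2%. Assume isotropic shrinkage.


Linear shrinkage ≈ vol_shrink/3 = 2.2/3 = 0.733%

0.733%


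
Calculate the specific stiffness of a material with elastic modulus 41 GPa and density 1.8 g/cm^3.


Specific stiffness = E/rho = 41/1.8 = 22.8 GPa/(g/cm^3)

22.8 GPa/(g/cm^3)


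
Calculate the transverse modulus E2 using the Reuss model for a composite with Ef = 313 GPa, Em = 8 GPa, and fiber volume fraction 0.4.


1/E2 = Vf/Ef + (1-Vf)/Em = 0.4/313 + 0.6/8
E2 = 13.11 GPa

13.11 GPa


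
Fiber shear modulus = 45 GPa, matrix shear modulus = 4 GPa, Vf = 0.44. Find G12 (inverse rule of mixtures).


1/G12 = Vf/Gf + (1-Vf)/Gm = 0.44/45 + 0.56/4
G12 = 6.68 GPa

6.68 GPa


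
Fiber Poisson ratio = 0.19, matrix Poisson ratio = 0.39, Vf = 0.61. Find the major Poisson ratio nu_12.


nu_12 = nu_f*Vf + nu_m*(1-Vf) = 0.19*0.61 + 0.39*0.39 = 0.268

0.268


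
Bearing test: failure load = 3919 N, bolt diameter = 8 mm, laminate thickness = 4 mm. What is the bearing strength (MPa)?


sigma_br = F/(d*h) = 3919/(8*4) = 122.5 MPa

122.5 MPa


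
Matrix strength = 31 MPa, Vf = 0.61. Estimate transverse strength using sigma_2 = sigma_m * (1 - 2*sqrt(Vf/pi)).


factor = 1 - 2*sqrt(0.61/pi) = 0.1187
sigma_2 = 31 * 0.1187 = 3.68 MPa

3.68 MPa


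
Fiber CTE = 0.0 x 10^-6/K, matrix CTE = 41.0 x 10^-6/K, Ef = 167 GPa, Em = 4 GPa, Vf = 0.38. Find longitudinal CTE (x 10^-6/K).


E1 = Ef*Vf + Em*(1-Vf) = 65.94
alpha_1 = (alpha_f*Ef*Vf + alpha_m*Em*(1-Vf))/E1 = 1.54 x 10^-6/K

1.54 x 10^-6/K


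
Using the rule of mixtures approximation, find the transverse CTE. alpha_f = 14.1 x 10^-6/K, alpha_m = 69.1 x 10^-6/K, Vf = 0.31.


alpha_2 = alpha_f*Vf + alpha_m*(1-Vf) = 14.1*0.31 + 69.1*0.69 = 52.1 x 10^-6/K

52.1 x 10^-6/K


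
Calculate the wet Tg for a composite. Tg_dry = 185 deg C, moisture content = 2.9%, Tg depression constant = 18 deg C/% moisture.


Tg_wet = Tg_dry - k*moisture = 185 - 18*2.9 = 132.8 deg C

132.8 deg C


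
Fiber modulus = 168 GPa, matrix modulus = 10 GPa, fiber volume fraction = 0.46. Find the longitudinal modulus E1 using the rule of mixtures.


E1 = Ef*Vf + Em*(1-Vf) = 168*0.46 + 10*0.54 = 82.68 GPa

82.68 GPa


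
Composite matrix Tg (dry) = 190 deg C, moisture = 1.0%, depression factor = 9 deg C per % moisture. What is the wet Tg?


Tg_wet = Tg_dry - k*moisture = 190 - 9*1.0 = 181.0 deg C

181.0 deg C


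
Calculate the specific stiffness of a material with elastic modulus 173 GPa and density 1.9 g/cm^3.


Specific stiffness = E/rho = 173/1.9 = 91.1 GPa/(g/cm^3)

91.1 GPa/(g/cm^3)


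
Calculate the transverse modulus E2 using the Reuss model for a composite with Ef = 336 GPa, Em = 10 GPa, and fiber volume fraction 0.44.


1/E2 = Vf/Ef + (1-Vf)/Em = 0.44/336 + 0.56/10
E2 = 17.45 GPa

17.45 GPa


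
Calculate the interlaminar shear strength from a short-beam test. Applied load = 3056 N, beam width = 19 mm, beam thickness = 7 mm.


ILSS = 3F/(4bh) = 3*3056/(4*19*7) = 17.23 MPa

17.23 MPa


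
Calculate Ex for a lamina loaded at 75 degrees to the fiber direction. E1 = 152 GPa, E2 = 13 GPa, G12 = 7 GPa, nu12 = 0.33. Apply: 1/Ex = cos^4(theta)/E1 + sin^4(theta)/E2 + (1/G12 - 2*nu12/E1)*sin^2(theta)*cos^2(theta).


cos^4(75) = 0.004487, sin^4(75) = 0.870513, sin^2(75)*cos^2(75) = 0.0625
1/G12 - 2*nu12/E1 = 1/7 - 2*0.33/152 = 0.138515 GPa^-1
1/Ex = 0.004487/152 + 0.870513/13 + 0.138515*0.0625 = 0.0756492 GPa^-1
Ex = 13.22 GPa

13.22 GPa


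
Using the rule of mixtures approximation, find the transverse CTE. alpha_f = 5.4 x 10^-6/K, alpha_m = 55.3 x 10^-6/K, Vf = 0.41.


alpha_2 = alpha_f*Vf + alpha_m*(1-Vf) = 5.4*0.41 + 55.3*0.59 = 34.8 x 10^-6/K

34.8 x 10^-6/K


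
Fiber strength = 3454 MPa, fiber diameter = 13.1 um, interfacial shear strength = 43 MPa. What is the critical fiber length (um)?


Lc = sigma_f * d / (2 * tau_i) = 3454 * 13.1 / (2 * 43) = 526.1 um

526.1 um


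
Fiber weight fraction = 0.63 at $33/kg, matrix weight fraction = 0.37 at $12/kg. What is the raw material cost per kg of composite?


Cost = cost_f*Wf + cost_m*Wm = 33*0.63 + 12*0.37 = $25.23/kg

$25.23/kg


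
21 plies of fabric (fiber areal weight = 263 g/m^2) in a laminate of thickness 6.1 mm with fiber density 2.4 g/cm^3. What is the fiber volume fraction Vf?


Vf = n * FAW / (rho_f * h * 1000) = 21 * 263 / (2.4 * 6.1 * 1000) = 0.3773

0.3773


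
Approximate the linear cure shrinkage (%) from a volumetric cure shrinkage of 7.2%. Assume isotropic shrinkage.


Linear shrinkage ≈ vol_shrink/3 = 7.2/3 = 2.4%

2.4%


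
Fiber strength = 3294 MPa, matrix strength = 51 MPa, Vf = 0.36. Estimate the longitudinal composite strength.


sigma_1 = sigma_f*Vf + sigma_m*(1-Vf) = 3294*0.36 + 51*0.64 = 1218.5 MPa

1218.5 MPa


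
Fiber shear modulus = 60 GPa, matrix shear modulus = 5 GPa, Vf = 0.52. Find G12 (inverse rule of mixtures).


1/G12 = Vf/Gf + (1-Vf)/Gm = 0.52/60 + 0.48/5
G12 = 9.55 GPa

9.55 GPa


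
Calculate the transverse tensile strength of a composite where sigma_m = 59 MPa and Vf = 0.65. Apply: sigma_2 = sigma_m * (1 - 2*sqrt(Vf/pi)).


factor = 1 - 2*sqrt(0.65/pi) = 0.0903
sigma_2 = 59 * 0.0903 = 5.33 MPa

5.33 MPa


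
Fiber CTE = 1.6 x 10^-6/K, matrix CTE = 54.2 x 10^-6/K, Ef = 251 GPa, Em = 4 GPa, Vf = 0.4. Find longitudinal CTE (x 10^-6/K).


E1 = Ef*Vf + Em*(1-Vf) = 102.8
alpha_1 = (alpha_f*Ef*Vf + alpha_m*Em*(1-Vf))/E1 = 2.83 x 10^-6/K

2.83 x 10^-6/K


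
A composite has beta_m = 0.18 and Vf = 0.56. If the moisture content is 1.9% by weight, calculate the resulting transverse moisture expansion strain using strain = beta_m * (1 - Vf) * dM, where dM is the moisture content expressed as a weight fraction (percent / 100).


dM = 1.9/100 = 0.019
strain = beta_m * (1-Vf) * dM = 0.18 * 0.44 * 0.019 = 0.0015048

0.0015048


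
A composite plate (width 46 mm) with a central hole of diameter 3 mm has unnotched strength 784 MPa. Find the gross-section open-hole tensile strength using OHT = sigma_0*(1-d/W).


OHT = sigma_0*(1-d/W) = 784*(1-3/46) = 732.9 MPa

732.9 MPa


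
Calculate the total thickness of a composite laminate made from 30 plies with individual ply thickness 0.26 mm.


h = n * t_ply = 30 * 0.26 = 7.8 mm

7.8 mm


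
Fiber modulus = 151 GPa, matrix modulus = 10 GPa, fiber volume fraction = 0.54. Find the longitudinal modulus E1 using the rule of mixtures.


E1 = Ef*Vf + Em*(1-Vf) = 151*0.54 + 10*0.46 = 86.14 GPa

86.14 GPa


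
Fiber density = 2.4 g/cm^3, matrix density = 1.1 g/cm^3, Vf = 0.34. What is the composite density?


rho_c = rho_f*Vf + rho_m*(1-Vf) = 2.4*0.34 + 1.1*0.66 = 1.542 g/cm^3

1.542 g/cm^3


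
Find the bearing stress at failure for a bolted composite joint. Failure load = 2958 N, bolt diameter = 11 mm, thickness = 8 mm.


sigma_br = F/(d*h) = 2958/(11*8) = 33.6 MPa

33.6 MPa


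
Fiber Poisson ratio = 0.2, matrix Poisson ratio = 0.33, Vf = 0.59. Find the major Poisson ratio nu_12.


nu_12 = nu_f*Vf + nu_m*(1-Vf) = 0.2*0.59 + 0.33*0.41 = 0.2533

0.2533


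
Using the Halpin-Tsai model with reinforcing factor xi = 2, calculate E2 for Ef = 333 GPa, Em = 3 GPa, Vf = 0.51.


eta = (Ef/Em - 1)/(Ef/Em + xi) = (111.0 - 1)/(111.0 + 2) = 0.9735
E2 = Em*(1+xi*eta*Vf)/(1-eta*Vf) = 11.87 GPa

11.87 GPa


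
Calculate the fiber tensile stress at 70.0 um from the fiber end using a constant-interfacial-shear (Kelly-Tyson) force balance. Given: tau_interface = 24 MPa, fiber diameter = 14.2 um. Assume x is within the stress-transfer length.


Force balance: sigma_f * (pi*d^2/4) = tau * (pi*d) * x  ->  sigma_f = 4 * tau * x / d
sigma_f = 4 * 24 * 70.0 / 14.2 = 473.2 MPa

473.2 MPa


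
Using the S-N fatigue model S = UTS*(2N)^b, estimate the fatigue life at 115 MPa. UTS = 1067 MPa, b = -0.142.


N = 0.5 * (S/UTS)^(1/b) = 0.5 * (115/1067)^(1/-0.142) = 3.2517e+06 cycles

3.2517e+06 cycles


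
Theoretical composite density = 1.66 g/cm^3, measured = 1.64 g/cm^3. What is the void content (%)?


Void% = (rho_theo - rho_actual)/rho_theo * 100 = (1.66 - 1.64)/1.66 * 100 = 1.2%

1.2%


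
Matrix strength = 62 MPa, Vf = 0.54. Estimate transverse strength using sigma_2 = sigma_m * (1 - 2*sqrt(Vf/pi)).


factor = 1 - 2*sqrt(0.54/pi) = 0.1708
sigma_2 = 62 * 0.1708 = 10.59 MPa

10.59 MPa


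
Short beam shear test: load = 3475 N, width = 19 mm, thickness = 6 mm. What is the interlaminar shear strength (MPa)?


ILSS = 3F/(4bh) = 3*3475/(4*19*6) = 22.86 MPa

22.86 MPa


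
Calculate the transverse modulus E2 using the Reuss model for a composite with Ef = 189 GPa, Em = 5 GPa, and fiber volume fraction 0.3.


1/E2 = Vf/Ef + (1-Vf)/Em = 0.3/189 + 0.7/5
E2 = 7.06 GPa

7.06 GPa


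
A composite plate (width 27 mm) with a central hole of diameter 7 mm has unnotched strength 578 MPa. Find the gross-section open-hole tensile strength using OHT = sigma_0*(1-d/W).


OHT = sigma_0*(1-d/W) = 578*(1-7/27) = 428.1 MPa

428.1 MPa


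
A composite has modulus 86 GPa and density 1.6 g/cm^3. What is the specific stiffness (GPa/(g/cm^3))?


Specific stiffness = E/rho = 86/1.6 = 53.8 GPa/(g/cm^3)

53.8 GPa/(g/cm^3)


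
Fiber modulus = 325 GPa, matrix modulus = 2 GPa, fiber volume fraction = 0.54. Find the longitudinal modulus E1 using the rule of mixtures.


E1 = Ef*Vf + Em*(1-Vf) = 325*0.54 + 2*0.46 = 176.42 GPa

176.42 GPa


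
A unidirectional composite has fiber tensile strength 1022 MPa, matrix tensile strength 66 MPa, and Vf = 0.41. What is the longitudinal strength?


sigma_1 = sigma_f*Vf + sigma_m*(1-Vf) = 1022*0.41 + 66*0.59 = 458.0 MPa

458.0 MPa


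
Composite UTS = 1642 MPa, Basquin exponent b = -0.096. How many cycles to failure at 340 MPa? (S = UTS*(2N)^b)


N = 0.5 * (S/UTS)^(1/b) = 0.5 * (340/1642)^(1/-0.096) = 6.6507e+06 cycles

6.6507e+06 cycles


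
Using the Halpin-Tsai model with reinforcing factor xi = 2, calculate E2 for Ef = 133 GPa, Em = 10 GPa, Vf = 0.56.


eta = (Ef/Em - 1)/(Ef/Em + xi) = (13.3 - 1)/(13.3 + 2) = 0.8039
E2 = Em*(1+xi*eta*Vf)/(1-eta*Vf) = 34.56 GPa

34.56 GPa


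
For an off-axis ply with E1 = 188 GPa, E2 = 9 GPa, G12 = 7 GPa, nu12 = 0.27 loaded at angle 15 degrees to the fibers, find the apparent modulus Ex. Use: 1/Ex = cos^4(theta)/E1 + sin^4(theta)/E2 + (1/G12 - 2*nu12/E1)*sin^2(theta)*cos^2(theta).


cos^4(15) = 0.870513, sin^4(15) = 0.004487, sin^2(15)*cos^2(15) = 0.0625
1/G12 - 2*nu12/E1 = 1/7 - 2*0.27/188 = 0.139985 GPa^-1
1/Ex = 0.870513/188 + 0.004487/9 + 0.139985*0.0625 = 0.013878 GPa^-1
Ex = 72.06 GPa

72.06 GPa


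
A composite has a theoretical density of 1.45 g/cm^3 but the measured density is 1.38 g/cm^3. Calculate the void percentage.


Void% = (rho_theo - rho_actual)/rho_theo * 100 = (1.45 - 1.38)/1.45 * 100 = 4.83%

4.83%


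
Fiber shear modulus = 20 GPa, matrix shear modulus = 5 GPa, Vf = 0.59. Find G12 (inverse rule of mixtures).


1/G12 = Vf/Gf + (1-Vf)/Gm = 0.59/20 + 0.41/5
G12 = 8.97 GPa

8.97 GPa


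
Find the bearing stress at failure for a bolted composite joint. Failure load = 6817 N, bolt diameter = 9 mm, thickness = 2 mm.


sigma_br = F/(d*h) = 6817/(9*2) = 378.7 MPa

378.7 MPa


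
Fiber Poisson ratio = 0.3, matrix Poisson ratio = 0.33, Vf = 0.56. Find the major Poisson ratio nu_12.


nu_12 = nu_f*Vf + nu_m*(1-Vf) = 0.3*0.56 + 0.33*0.44 = 0.3132

0.3132


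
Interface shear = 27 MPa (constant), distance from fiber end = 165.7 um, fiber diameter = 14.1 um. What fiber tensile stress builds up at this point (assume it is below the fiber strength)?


Force balance: sigma_f * (pi*d^2/4) = tau * (pi*d) * x  ->  sigma_f = 4 * tau * x / d
sigma_f = 4 * 27 * 165.7 / 14.1 = 1269.2 MPa

1269.2 MPa
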